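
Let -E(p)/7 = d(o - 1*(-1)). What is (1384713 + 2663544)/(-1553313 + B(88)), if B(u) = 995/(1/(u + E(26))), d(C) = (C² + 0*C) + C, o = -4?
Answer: -4048257/1507543 ≈ -2.6853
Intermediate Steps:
d(C) = C + C² (d(C) = (C² + 0) + C = C² + C = C + C²)
E(p) = -42 (E(p) = -7*(-4 - 1*(-1))*(1 + (-4 - 1*(-1))) = -7*(-4 + 1)*(1 + (-4 + 1)) = -(-21)*(1 - 3) = -(-21)*(-2) = -7*6 = -42)
B(u) = -41790 + 995*u (B(u) = 995/(1/(u - 42)) = 995/(1/(-42 + u)) = 995*(-42 + u) = -41790 + 995*u)
(1384713 + 2663544)/(-1553313 + B(88)) = (1384713 + 2663544)/(-1553313 + (-41790 + 995*88)) = 4048257/(-1553313 + (-41790 + 87560)) = 4048257/(-1553313 + 45770) = 4048257/(-1507543) = 4048257*(-1/1507543) = -4048257/1507543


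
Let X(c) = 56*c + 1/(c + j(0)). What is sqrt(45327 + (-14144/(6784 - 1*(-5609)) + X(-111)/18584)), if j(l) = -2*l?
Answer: sqrt(7383062458854086)/403596 ≈ 212.90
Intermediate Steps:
X(c) = 1/c + 56*c (X(c) = 56*c + 1/(c - 2*0) = 56*c + 1/(c + 0) = 56*c + 1/c = 1/c + 56*c)
sqrt(45327 + (-14144/(6784 - 1*(-5609)) + X(-111)/18584)) = sqrt(45327 + (-14144/(6784 - 1*(-5609)) + (1/(-111) + 56*(-111))/18584)) = sqrt(45327 + (-14144/(6784 + 5609) + (-1/111 - 6216)*(1/18584))) = sqrt(45327 + (-14144/12393 - 689977/111*1/18584)) = sqrt(45327 + (-14144*1/12393 - 29999/89688)) = sqrt(45327 + (-832/729 - 29999/89688)) = sqrt(45327 - 32163229/21794184) = sqrt(987832814939/21794184) = sqrt(7383062458854086)/403596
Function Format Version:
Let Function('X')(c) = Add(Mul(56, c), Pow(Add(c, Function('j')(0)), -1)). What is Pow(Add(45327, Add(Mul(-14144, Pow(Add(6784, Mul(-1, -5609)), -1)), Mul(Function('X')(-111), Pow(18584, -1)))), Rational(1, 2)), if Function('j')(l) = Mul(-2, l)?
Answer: Mul(Rational(1, 403596), Pow(7383062458854086, Rational(1, 2))) ≈ 212.90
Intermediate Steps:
Function('X')(c) = Add(Pow(c, -1), Mul(56, c)) (Function('X')(c) = Add(Mul(56, c), Pow(Add(c, Mul(-2, 0)), -1)) = Add(Mul(56, c), Pow(Add(c, 0), -1)) = Add(Mul(56, c), Pow(c, -1)) = Add(Pow(c, -1), Mul(56, c)))
Pow(Add(45327, Add(Mul(-14144, Pow(Add(6784, Mul(-1, -5609)), -1)), Mul(Function('X')(-111), Pow(18584, -1)))), Rational(1, 2)) = Pow(Add(45327, Add(Mul(-14144, Pow(Add(6784, Mul(-1, -5609)), -1)), Mul(Add(Pow(-111, -1), Mul(56, -111)), Pow(18584, -1)))), Rational(1, 2)) = Pow(Add(45327, Add(Mul(-14144, Pow(Add(6784, 5609), -1)), Mul(Add(Rational(-1, 111), -6216), Rational(1, 18584)))), Rational(1, 2)) = Pow(Add(45327, Add(Mul(-14144, Pow(12393, -1)), Mul(Rational(-689977, 111), Rational(1, 18584)))), Rational(1, 2)) = Pow(Add(45327, Add(Mul(-14144, Rational(1, 12393)), Rational(-29999, 89688))), Rational(1, 2)) = Pow(Add(45327, Add(Rational(-832, 729), Rational(-29999, 89688))), Rational(1, 2)) = Pow(Add(45327, Rational(-32163229, 21794184)), Rational(1, 2)) = Pow(Rational(987832814939, 21794184), Rational(1, 2)) = Mul(Rational(1, 403596), Pow(7383062458854086, Rational(1, 2)))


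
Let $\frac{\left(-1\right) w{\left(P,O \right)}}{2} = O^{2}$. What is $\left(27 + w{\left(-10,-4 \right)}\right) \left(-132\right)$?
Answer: $660$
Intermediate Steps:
$w{\left(P,O \right)} = - 2 O^{2}$
$\left(27 + w{\left(-10,-4 \right)}\right) \left(-132\right) = \left(27 - 2 \left(-4\right)^{2}\right) \left(-132\right) = \left(27 - 32\right) \left(-132\right) = \left(-5\right) \left(-132\right) = 660$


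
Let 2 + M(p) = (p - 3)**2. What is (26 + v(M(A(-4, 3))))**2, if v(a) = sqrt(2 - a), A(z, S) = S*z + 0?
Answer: (26 + I*sqrt(221))**2 ≈ 455.0 + 773.04*I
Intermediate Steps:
A(z, S) = S*z
M(p) = -2 + (-3 + p)**2 (M(p) = -2 + (p - 3)**2 = -2 + (-3 + p)**2)
(26 + v(M(A(-4, 3))))**2 = (26 + sqrt(2 - (-2 + (-3 + 3*(-4))**2)))**2 = (26 + sqrt(2 - (-2 + (-3 - 12)**2)))**2 = (26 + sqrt(2 - (-2 + (-15)**2)))**2 = (26 + sqrt(2 - (-2 + 225)))**2 = (26 + sqrt(2 - 1*223))**2 = (26 + sqrt(2 - 223))**2 = (26 + sqrt(-221))**2 = (26 + I*sqrt(221))**2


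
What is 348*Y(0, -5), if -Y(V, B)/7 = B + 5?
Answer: 0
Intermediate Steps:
Y(V, B) = -35 - 7*B (Y(V, B) = -7*(B + 5) = -7*(5 + B) = -35 - 7*B)
348*Y(0, -5) = 348*(-35 - 7*(-5)) = 348*(-35 + 35) = 348*0 = 0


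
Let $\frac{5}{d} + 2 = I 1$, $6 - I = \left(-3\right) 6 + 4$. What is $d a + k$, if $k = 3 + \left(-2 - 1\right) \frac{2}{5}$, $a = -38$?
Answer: $- \frac{394}{45} \approx -8.7556$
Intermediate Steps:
$I = 20$ ($I = 6 - \left(\left(-3\right) 6 + 4\right) = 6 - \left(-18 + 4\right) = 6 - -14 = 6 + 14 = 20$)
$d = \frac{5}{18}$ ($d = \frac{5}{-2 + 20 \cdot 1} = \frac{5}{-2 + 20} = \frac{5}{18} \approx 0.27778$)
$k = \frac{9}{5}$ ($k = 3 + \left(-2 - 1\right) 2 \cdot \frac{1}{5} = 3 - \frac{6}{5} = \frac{9}{5} \approx 1.8$)
$d a + k = \frac{5}{18} \left(-38\right) + \frac{9}{5} = - \frac{95}{9} + \frac{9}{5} = - \frac{394}{45}$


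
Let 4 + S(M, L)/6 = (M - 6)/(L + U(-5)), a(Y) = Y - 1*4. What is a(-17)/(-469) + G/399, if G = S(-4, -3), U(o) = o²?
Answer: -311/14003 ≈ -0.022210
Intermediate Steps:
a(Y) = -4 + Y (a(Y) = Y - 4 = -4 + Y)
S(M, L) = -24 + 6*(-6 + M)/(25 + L) (S(M, L) = -24 + 6*((M - 6)/(L + (-5)²)) = -24 + 6*((-6 + M)/(L + 25)) = -24 + 6*((-6 + M)/(25 + L)) = -24 + 6*(-6 + M)/(25 + L))
G = -294/11 (G = 6*(-106 - 4 - 4*(-3))/(25 - 3) = 6*(-106 - 4 + 12)/22 = 6*(1/22)*(-98) = -294/11 ≈ -26.727)
a(-17)/(-469) + G/399 = (-4 - 17)/(-469) - 294/11/399 = -21*(-1/469) - 294/11*1/399 = 3/67 - 14/209 = -311/14003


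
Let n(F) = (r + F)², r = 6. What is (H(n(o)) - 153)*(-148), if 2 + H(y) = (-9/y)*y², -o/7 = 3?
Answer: 322640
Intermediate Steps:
o = -21 (o = -7*3 = -21)
n(F) = (6 + F)²
H(y) = -2 - 9*y (H(y) = -2 + (-9/y)*y² = -2 - 9*y)
(H(n(o)) - 153)*(-148) = ((-2 - 9*(6 - 21)²) - 153)*(-148) = ((-2 - 9*(-15)²) - 153)*(-148) = ((-2 - 9*225) - 153)*(-148) = ((-2 - 2025) - 153)*(-148) = (-2027 - 153)*(-148) = -2180*(-148) = 322640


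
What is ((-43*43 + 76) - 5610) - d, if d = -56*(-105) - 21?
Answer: -13242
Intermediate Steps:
d = 5859 (d = 5880 - 21 = 5859)
((-43*43 + 76) - 5610) - d = ((-43*43 + 76) - 5610) - 1*5859 = ((-1849 + 76) - 5610) - 5859 = (-1773 - 5610) - 5859 = -7383 - 5859 = -13242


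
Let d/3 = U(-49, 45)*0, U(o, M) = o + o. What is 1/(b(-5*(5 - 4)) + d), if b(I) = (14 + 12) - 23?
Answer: ⅓ ≈ 0.33333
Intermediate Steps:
U(o, M) = 2*o
b(I) = 3 (b(I) = 26 - 23 = 3)
d = 0 (d = 3*((2*(-49))*0) = 3*(-98*0) = 3*0 = 0)
1/(b(-5*(5 - 4)) + d) = 1/(3 + 0) = 1/3 = ⅓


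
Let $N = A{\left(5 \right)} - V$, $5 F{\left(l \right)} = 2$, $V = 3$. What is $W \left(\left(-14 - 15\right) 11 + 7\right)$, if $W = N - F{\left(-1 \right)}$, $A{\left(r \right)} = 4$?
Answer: $- \frac{936}{5} \approx -187.2$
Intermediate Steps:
$F{\left(l \right)} = \frac{2}{5}$ ($F{\left(l \right)} = \frac{1}{5} \cdot 2 = \frac{2}{5}$)
$N = 1$ ($N = 4 - 3 = 1$)
$W = \frac{3}{5}$ ($W = 1 - \frac{2}{5} = \frac{3}{5} \approx 0.6$)
$W \left(\left(-14 - 15\right) 11 + 7\right) = \frac{3 \left(\left(-14 - 15\right) 11 + 7\right)}{5} = \frac{3 \left(\left(-29\right) 11 + 7\right)}{5} = \frac{3 \left(-319 + 7\right)}{5} = \frac{3}{5} \left(-312\right) = - \frac{936}{5}$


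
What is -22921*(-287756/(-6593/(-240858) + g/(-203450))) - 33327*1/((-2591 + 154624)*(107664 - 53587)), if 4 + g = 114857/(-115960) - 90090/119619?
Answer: 292526357790007280721673305870335227737/1215281073088324694999855429 ≈ 2.4071e+11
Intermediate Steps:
g = -8852221427/1541224360 (g = -4 + (114857/(-115960) - 90090/119619) = -4 + (114857*(-1/115960) - 90090*1/119619) = -4 + (-114857/115960 - 10010/13291) = -4 - 2687323987/1541224360 = -8852221427/1541224360 ≈ -5.7436)
-22921*(-287756/(-6593/(-240858) + g/(-203450))) - 33327*1/((-2591 + 154624)*(107664 - 53587)) = -22921*(-287756/(-6593/(-240858) - 8852221427/1541224360/(-203450))) - 33327*1/((-2591 + 154624)*(107664 - 53587)) = -22921*(-287756/(-6593*(-1/240858) - 8852221427/1541224360*(-1/203450))) - 33327/(54077*152033) = -22921*(-287756/(6593/240858 + 8852221427/313562096042000)) - 33327/8221488541 = -22921/((1034723513776685183/37761969664242018000)*(-1/287756)) - 33327*1/8221488541 = -22921/(-1034723513776685183/10866233342703626131608000) - 4761/1174498363 = -22921*(-10866233342703626131608000/1034723513776685183) - 4761/1174498363 = 249064934448109814562586968000/1034723513776685183 - 4761/1174498363 = 292526357790007280721673305870335227737/1215281073088324694999855429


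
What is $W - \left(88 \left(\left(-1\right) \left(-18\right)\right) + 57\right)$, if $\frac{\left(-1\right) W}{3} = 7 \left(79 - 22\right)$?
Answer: $-2838$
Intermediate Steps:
$W = -1197$ ($W = - 3 \cdot 7 \left(79 - 22\right) = - 3 \cdot 7 \cdot 57 = \left(-3\right) 399 = -1197$)
$W - \left(88 \left(\left(-1\right) \left(-18\right)\right) + 57\right) = -1197 - \left(88 \left(\left(-1\right) \left(-18\right)\right) + 57\right) = -1197 - \left(88 \cdot 18 + 57\right) = -1197 - \left(1584 + 57\right) = -1197 - 1641 = -2838$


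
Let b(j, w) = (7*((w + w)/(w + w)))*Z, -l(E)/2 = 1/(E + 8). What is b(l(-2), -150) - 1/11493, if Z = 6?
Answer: 482705/11493 ≈ 42.000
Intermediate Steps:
l(E) = -2/(8 + E) (l(E) = -2/(E + 8) = -2/(8 + E))
b(j, w) = 42 (b(j, w) = (7*((w + w)/(w + w)))*6 = (7*((2*w)/((2*w))))*6 = (7*((2*w)*(1/(2*w))))*6 = (7*1)*6 = 7*6 = 42)
b(l(-2), -150) - 1/11493 = 42 - 1/11493 = 482705/11493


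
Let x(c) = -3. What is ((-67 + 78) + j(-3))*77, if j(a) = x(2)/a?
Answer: 924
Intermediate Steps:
j(a) = -3/a
((-67 + 78) + j(-3))*77 = ((-67 + 78) - 3/(-3))*77 = (11 - 3*(-⅓))*77 = (11 + 1)*77 = 12*77 = 924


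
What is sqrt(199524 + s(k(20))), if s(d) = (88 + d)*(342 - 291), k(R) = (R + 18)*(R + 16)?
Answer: 234*sqrt(5) ≈ 523.24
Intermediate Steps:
k(R) = (16 + R)*(18 + R) (k(R) = (18 + R)*(16 + R) = (16 + R)*(18 + R))
s(d) = 4488 + 51*d (s(d) = (88 + d)*51 = 4488 + 51*d)
sqrt(199524 + s(k(20))) = sqrt(199524 + (4488 + 51*(288 + 20**2 + 34*20))) = sqrt(199524 + (4488 + 51*(288 + 400 + 680))) = sqrt(199524 + (4488 + 51*1368)) = sqrt(199524 + (4488 + 69768)) = sqrt(199524 + 74256) = sqrt(273780) = 234*sqrt(5)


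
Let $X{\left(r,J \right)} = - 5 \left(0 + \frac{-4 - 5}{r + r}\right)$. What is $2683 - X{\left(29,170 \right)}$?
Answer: $\frac{155569}{58} \approx 2682.2$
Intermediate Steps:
$X{\left(r,J \right)} = \frac{45}{2 r}$ ($X{\left(r,J \right)} = - 5 \left(0 - \frac{9}{2 r}\right) = - 5 \left(- \frac{9}{2 r}\right) = \frac{45}{2 r}$)
$2683 - X{\left(29,170 \right)} = 2683 - \frac{45}{2 \cdot 29} = 2683 - \frac{45}{2} \cdot \frac{1}{29} = 2683 - \frac{45}{58} = \frac{155569}{58}$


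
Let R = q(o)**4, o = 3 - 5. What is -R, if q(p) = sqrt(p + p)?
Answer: -16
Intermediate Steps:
o = -2
q(p) = sqrt(2)*sqrt(p) (q(p) = sqrt(2*p) = sqrt(2)*sqrt(p))
R = 16 (R = (sqrt(2)*sqrt(-2))**4 = (sqrt(2)*(I*sqrt(2)))**4 = (2*I)**4 = 16)
-R = -1*16 = -16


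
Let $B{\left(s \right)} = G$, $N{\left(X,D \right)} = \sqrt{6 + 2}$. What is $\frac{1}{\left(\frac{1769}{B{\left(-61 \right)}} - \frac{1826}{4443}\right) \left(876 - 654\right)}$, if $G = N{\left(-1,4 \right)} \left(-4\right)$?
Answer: $\frac{173075584}{2285635726851757} - \frac{46560667308 \sqrt{2}}{2285635726851757} \approx -2.8733 \cdot 10^{-5}$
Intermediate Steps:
$N{\left(X,D \right)} = 2 \sqrt{2}$ ($N{\left(X,D \right)} = \sqrt{8} = 2 \sqrt{2}$)
$G = - 8 \sqrt{2}$ ($G = 2 \sqrt{2} \left(-4\right) = - 8 \sqrt{2} \approx -11.314$)
$B{\left(s \right)} = - 8 \sqrt{2}$
$\frac{1}{\left(\frac{1769}{B{\left(-61 \right)}} - \frac{1826}{4443}\right) \left(876 - 654\right)} = \frac{1}{\left(\frac{1769}{\left(-8\right) \sqrt{2}} - \frac{1826}{4443}\right) \left(876 - 654\right)} = \frac{1}{\left(1769 \left(- \frac{\sqrt{2}}{16}\right) - \frac{1826}{4443}\right) \left(876 - 654\right)} = \frac{1}{\left(- \frac{1769 \sqrt{2}}{16} - \frac{1826}{4443}\right) 222} = \frac{1}{- \frac{1826}{4443} - \frac{1769 \sqrt{2}}{16}} \cdot \frac{1}{222} = \frac{1}{222 \left(- \frac{1826}{4443} - \frac{1769 \sqrt{2}}{16}\right)}$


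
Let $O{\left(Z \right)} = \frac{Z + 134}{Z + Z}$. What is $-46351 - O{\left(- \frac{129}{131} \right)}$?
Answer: $- \frac{11941133}{258} \approx -46283.0$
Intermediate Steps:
$O{\left(Z \right)} = \frac{134 + Z}{2 Z}$
$-46351 - O{\left(- \frac{129}{131} \right)} = -46351 - \frac{134 - \frac{129}{131}}{2 \left(- \frac{129}{131}\right)} = -46351 - \frac{1}{2} \left(- \frac{131}{129}\right) \frac{17425}{131} = -46351 - - \frac{17425}{258} = -46351 + \frac{17425}{258} = - \frac{11941133}{258}$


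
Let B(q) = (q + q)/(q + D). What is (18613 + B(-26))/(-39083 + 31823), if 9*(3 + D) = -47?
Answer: -716659/279510 ≈ -2.5640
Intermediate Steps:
D = -74/9 (D = -3 + (⅑)*(-47) = -3 - 47/9 = -74/9 ≈ -8.2222)
B(q) = 2*q/(-74/9 + q) (B(q) = (q + q)/(q - 74/9) = (2*q)/(-74/9 + q) = 2*q/(-74/9 + q))
(18613 + B(-26))/(-39083 + 31823) = (18613 + 18*(-26)/(-74 + 9*(-26)))/(-39083 + 31823) = (18613 + 18*(-26)/(-74 - 234))/(-7260) = (18613 + 18*(-26)/(-308))*(-1/7260) = (18613 + 18*(-26)*(-1/308))*(-1/7260) = (18613 + 117/77)*(-1/7260) = (1433318/77)*(-1/7260) = -716659/279510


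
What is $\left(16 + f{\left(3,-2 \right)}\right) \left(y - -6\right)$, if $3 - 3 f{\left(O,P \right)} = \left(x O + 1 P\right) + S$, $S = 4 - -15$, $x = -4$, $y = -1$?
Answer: $\frac{230}{3} \approx 76.667$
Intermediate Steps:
$S = 19$ ($S = 4 + 15 = 19$)
$f{\left(O,P \right)} = - \frac{16}{3} - \frac{P}{3} + \frac{4 O}{3}$ ($f{\left(O,P \right)} = 1 - \frac{\left(- 4 O + 1 P\right) + 19}{3} = 1 - \frac{\left(- 4 O + P\right) + 19}{3} = 1 - \frac{\left(P - 4 O\right) + 19}{3} = 1 - \frac{19 + P - 4 O}{3} = 1 - \left(\frac{19}{3} - \frac{4 O}{3} + \frac{P}{3}\right) = - \frac{16}{3} - \frac{P}{3} + \frac{4 O}{3}$)
$\left(16 + f{\left(3,-2 \right)}\right) \left(y - -6\right) = \left(16 - \frac{2}{3}\right) \left(-1 - -6\right) = \left(16 + \left(- \frac{16}{3} + \frac{2}{3} + 4\right)\right) \left(-1 + 6\right) = \left(16 - \frac{2}{3}\right) 5 = \frac{46}{3} \cdot 5 = \frac{230}{3}$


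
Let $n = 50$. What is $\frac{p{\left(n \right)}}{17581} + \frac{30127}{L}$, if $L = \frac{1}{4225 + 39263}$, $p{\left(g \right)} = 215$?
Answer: $\frac{23033975281271}{17581} \approx 1.3102 \cdot 10^{9}$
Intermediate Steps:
$L = \frac{1}{43488} \approx 2.2995 \cdot 10^{-5}$
$\frac{p{\left(n \right)}}{17581} + \frac{30127}{L} = \frac{215}{17581} + 30127 \frac{1}{\frac{1}{43488}} = 215 \cdot \frac{1}{17581} + 30127 \cdot 43488 = \frac{215}{17581} + 1310162976 = \frac{23033975281271}{17581}$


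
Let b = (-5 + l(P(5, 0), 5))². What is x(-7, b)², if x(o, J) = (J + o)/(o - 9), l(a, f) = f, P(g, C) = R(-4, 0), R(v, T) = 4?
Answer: 49/256 ≈ 0.19141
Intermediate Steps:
P(g, C) = 4
b = 0 (b = (-5 + 5)² = 0² = 0)
x(o, J) = (J + o)/(-9 + o)
x(-7, b)² = ((0 - 7)/(-9 - 7))² = (-7/(-16))² = (-1/16*(-7))² = (7/16)² = 49/256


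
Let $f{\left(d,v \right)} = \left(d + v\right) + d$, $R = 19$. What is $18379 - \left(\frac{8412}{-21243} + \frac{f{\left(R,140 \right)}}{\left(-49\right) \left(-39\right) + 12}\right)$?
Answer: $\frac{250266618851}{13616763} \approx 18379.0$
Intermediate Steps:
$f{\left(d,v \right)} = v + 2 d$
$18379 - \left(\frac{8412}{-21243} + \frac{f{\left(R,140 \right)}}{\left(-49\right) \left(-39\right) + 12}\right) = 18379 - \left(\frac{8412}{-21243} + \frac{140 + 2 \cdot 19}{\left(-49\right) \left(-39\right) + 12}\right) = 18379 - \left(8412 \left(- \frac{1}{21243}\right) + \frac{140 + 38}{1911 + 12}\right) = 18379 - \left(- \frac{2804}{7081} + \frac{178}{1923}\right) = 18379 - - \frac{4131674}{13616763} = 18379 + \frac{4131674}{13616763} = \frac{250266618851}{13616763}$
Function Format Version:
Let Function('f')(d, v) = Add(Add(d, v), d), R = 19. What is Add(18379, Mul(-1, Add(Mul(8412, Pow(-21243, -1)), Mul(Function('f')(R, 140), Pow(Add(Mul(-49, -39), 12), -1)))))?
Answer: Rational(250266618851, 13616763) ≈ 18379.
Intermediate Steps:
Function('f')(d, v) = Add(v, Mul(2, d))
Add(18379, Mul(-1, Add(Mul(8412, Pow(-21243, -1)), Mul(Function('f')(R, 140), Pow(Add(Mul(-49, -39), 12), -1))))) = Add(18379, Mul(-1, Add(Mul(8412, Pow(-21243, -1)), Mul(Add(140, Mul(2, 19)), Pow(Add(Mul(-49, -39), 12), -1))))) = Add(18379, Mul(-1, Add(Mul(8412, Rational(-1, 21243)), Mul(Add(140, 38), Pow(Add(1911, 12), -1))))) = Add(18379, Mul(-1, Add(Rational(-2804, 7081), Mul(178, Pow(1923, -1))))) = Add(18379, Mul(-1, Add(Rational(-2804, 7081), Mul(178, Rational(1, 1923))))) = Add(18379, Mul(-1, Add(Rational(-2804, 7081), Rational(178, 1923)))) = Add(18379, Mul(-1, Rational(-4131674, 13616763))) = Add(18379, Rational(4131674, 13616763)) = Rational(250266618851, 13616763)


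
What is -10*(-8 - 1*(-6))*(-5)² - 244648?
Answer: -244148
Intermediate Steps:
-10*(-8 - 1*(-6))*(-5)² - 244648 = -10*(-8 + 6)*25 - 244648 = -10*(-2)*25 - 244648 = 20*25 - 244648 = 500 - 244648 = -244148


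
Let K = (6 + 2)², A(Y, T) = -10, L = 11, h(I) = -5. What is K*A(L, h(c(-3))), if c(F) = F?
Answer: -640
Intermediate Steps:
K = 64 (K = 8² = 64)
K*A(L, h(c(-3))) = 64*(-10) = -640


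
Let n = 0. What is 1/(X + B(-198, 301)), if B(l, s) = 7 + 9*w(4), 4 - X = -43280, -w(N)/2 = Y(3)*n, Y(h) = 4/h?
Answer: 1/43291 ≈ 2.3099e-5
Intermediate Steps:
w(N) = 0 (w(N) = -2*4/3*0 = -2*4*(1/3)*0 = -8*0/3 = -2*0 = 0)
X = 43284 (X = 4 - 1*(-43280) = 4 + 43280 = 43284)
B(l, s) = 7 (B(l, s) = 7 + 9*0 = 7 + 0 = 7)
1/(X + B(-198, 301)) = 1/(43284 + 7) = 1/43291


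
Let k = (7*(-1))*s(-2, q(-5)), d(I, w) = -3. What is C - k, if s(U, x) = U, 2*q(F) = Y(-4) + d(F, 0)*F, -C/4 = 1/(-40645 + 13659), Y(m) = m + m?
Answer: -188900/13493 ≈ -14.000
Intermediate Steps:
Y(m) = 2*m
C = 2/13493 (C = -4/(-40645 + 13659) = -4/(-26986) = -4*(-1/26986) = 2/13493 ≈ 0.00014823)
q(F) = -4 - 3*F/2 (q(F) = (2*(-4) - 3*F)/2 = (-8 - 3*F)/2 = -4 - 3*F/2)
k = 14 (k = (7*(-1))*(-2) = -7*(-2) = 14)
C - k = 2/13493 - 1*14 = 2/13493 - 14 = -188900/13493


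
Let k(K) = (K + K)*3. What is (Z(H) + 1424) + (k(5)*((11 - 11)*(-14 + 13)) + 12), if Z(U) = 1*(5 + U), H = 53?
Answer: 1494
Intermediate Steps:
Z(U) = 5 + U
k(K) = 6*K (k(K) = (2*K)*3 = 6*K)
(Z(H) + 1424) + (k(5)*((11 - 11)*(-14 + 13)) + 12) = ((5 + 53) + 1424) + ((6*5)*((11 - 11)*(-14 + 13)) + 12) = (58 + 1424) + (30*(0*(-1)) + 12) = 1482 + (30*0 + 12) = 1482 + (0 + 12) = 1482 + 12 = 1494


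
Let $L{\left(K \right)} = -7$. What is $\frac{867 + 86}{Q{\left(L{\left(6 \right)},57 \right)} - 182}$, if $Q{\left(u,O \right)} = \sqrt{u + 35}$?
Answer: $- \frac{12389}{2364} - \frac{953 \sqrt{7}}{16548} \approx -5.3931$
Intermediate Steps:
$Q{\left(u,O \right)} = \sqrt{35 + u}$
$\frac{867 + 86}{Q{\left(L{\left(6 \right)},57 \right)} - 182} = \frac{867 + 86}{\sqrt{35 - 7} - 182} = \frac{953}{\sqrt{28} - 182} = \frac{953}{2 \sqrt{7} - 182} = \frac{953}{-182 + 2 \sqrt{7}}$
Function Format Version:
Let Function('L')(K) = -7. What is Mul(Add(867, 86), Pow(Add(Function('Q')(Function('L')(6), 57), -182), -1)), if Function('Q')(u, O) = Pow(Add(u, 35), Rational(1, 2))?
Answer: Add(Rational(-12389, 2364), Mul(Rational(-953, 16548), Pow(7, Rational(1, 2)))) ≈ -5.3931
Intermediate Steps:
Function('Q')(u, O) = Pow(Add(35, u), Rational(1, 2))
Mul(Add(867, 86), Pow(Add(Function('Q')(Function('L')(6), 57), -182), -1)) = Mul(Add(867, 86), Pow(Add(Pow(Add(35, -7), Rational(1, 2)), -182), -1)) = Mul(953, Pow(Add(Pow(28, Rational(1, 2)), -182), -1)) = Mul(953, Pow(Add(Mul(2, Pow(7, Rational(1, 2))), -182), -1)) = Mul(953, Pow(Add(-182, Mul(2, Pow(7, Rational(1, 2)))), -1))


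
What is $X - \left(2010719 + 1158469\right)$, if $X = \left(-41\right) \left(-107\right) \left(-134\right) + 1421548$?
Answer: $-2335498$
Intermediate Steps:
$X = 833690$ ($X = 4387 \left(-134\right) + 1421548 = -587858 + 1421548 = 833690$)
$X - \left(2010719 + 1158469\right) = 833690 - \left(2010719 + 1158469\right) = 833690 - 3169188 = -2335498$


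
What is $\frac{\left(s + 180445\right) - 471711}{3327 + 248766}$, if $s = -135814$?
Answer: $- \frac{142360}{84031} \approx -1.6941$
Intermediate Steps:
$\frac{\left(s + 180445\right) - 471711}{3327 + 248766} = \frac{\left(-135814 + 180445\right) - 471711}{3327 + 248766} = \frac{44631 - 471711}{252093} = \left(-427080\right) \frac{1}{252093} = - \frac{142360}{84031}$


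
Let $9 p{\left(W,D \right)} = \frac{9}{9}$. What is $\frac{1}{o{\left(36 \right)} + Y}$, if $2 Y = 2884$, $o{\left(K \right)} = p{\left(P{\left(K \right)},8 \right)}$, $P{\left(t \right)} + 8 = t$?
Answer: $\frac{9}{12979} \approx 0.00069343$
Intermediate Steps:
$P{\left(t \right)} = -8 + t$
$p{\left(W,D \right)} = \frac{1}{9}$ ($p{\left(W,D \right)} = \frac{9 \cdot \frac{1}{9}}{9} = \frac{1}{9} \cdot 1 = \frac{1}{9}$)
$o{\left(K \right)} = \frac{1}{9}$
$Y = 1442$ ($Y = \frac{1}{2} \cdot 2884 = 1442$)
$\frac{1}{o{\left(36 \right)} + Y} = \frac{1}{\frac{1}{9} + 1442} = \frac{1}{\frac{12979}{9}} = \frac{9}{12979}$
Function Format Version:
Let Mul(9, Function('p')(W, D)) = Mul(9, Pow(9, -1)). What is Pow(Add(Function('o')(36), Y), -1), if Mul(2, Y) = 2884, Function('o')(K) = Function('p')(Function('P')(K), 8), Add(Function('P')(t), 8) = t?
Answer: Rational(9, 12979) ≈ 0.00069343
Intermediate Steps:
Function('P')(t) = Add(-8, t)
Function('p')(W, D) = Rational(1, 9) (Function('p')(W, D) = Mul(Rational(1, 9), Mul(9, Pow(9, -1))) = Mul(Rational(1, 9), Mul(9, Rational(1, 9))) = Mul(Rational(1, 9), 1) = Rational(1, 9))
Function('o')(K) = Rational(1, 9)
Y = 1442 (Y = Mul(Rational(1, 2), 2884) = 1442)
Pow(Add(Function('o')(36), Y), -1) = Pow(Add(Rational(1, 9), 1442), -1) = Pow(Rational(12979, 9), -1) = Rational(9, 12979)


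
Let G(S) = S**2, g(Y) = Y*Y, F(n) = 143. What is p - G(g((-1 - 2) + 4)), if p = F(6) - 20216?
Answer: -20074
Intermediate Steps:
g(Y) = Y**2
p = -20073 (p = 143 - 20216 = -20073)
p - G(g((-1 - 2) + 4)) = -20073 - (((-1 - 2) + 4)**2)**2 = -20073 - ((-3 + 4)**2)**2 = -20073 - (1**2)**2 = -20073 - 1*1**2 = -20073 - 1*1 = -20073 - 1 = -20074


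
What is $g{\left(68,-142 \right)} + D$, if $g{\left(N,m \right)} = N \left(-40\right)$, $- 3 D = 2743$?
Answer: $- \frac{10903}{3} \approx -3634.3$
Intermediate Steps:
$D = - \frac{2743}{3}$ ($D = \left(- \frac{1}{3}\right) 2743 = - \frac{2743}{3} \approx -914.33$)
$g{\left(N,m \right)} = - 40 N$
$g{\left(68,-142 \right)} + D = \left(-40\right) 68 - \frac{2743}{3} = -2720 - \frac{2743}{3} = - \frac{10903}{3}$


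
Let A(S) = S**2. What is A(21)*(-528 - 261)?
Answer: -347949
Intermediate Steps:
A(21)*(-528 - 261) = 21**2*(-528 - 261) = 441*(-789) = -347949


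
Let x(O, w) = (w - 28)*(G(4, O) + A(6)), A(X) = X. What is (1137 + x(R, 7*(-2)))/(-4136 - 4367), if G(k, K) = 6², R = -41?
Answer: 57/773 ≈ 0.073739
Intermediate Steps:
G(k, K) = 36
x(O, w) = -1176 + 42*w (x(O, w) = (w - 28)*(36 + 6) = (-28 + w)*42 = -1176 + 42*w)
(1137 + x(R, 7*(-2)))/(-4136 - 4367) = (1137 + (-1176 + 42*(7*(-2))))/(-4136 - 4367) = (1137 + (-1176 + 42*(-14)))/(-8503) = (1137 + (-1176 - 588))*(-1/8503) = (1137 - 1764)*(-1/8503) = -627*(-1/8503) = 57/773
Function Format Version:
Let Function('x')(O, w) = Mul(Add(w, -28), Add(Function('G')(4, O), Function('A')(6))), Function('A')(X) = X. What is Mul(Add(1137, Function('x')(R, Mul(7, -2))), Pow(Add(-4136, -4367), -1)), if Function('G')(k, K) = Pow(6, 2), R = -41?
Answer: Rational(57, 773) ≈ 0.073739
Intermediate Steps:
Function('G')(k, K) = 36
Function('x')(O, w) = Add(-1176, Mul(42, w)) (Function('x')(O, w) = Mul(Add(w, -28), Add(36, 6)) = Mul(Add(-28, w), 42) = Add(-1176, Mul(42, w)))
Mul(Add(1137, Function('x')(R, Mul(7, -2))), Pow(Add(-4136, -4367), -1)) = Mul(Add(1137, Add(-1176, Mul(42, Mul(7, -2)))), Pow(Add(-4136, -4367), -1)) = Mul(Add(1137, Add(-1176, Mul(42, -14))), Pow(-8503, -1)) = Mul(Add(1137, Add(-1176, -588)), Rational(-1, 8503)) = Mul(Add(1137, -1764), Rational(-1, 8503)) = Mul(-627, Rational(-1, 8503)) = Rational(57, 773)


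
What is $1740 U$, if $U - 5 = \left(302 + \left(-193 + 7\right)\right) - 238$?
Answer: $-203580$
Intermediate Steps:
$U = -117$ ($U = 5 + \left(\left(302 + \left(-193 + 7\right)\right) - 238\right) = 5 + \left(\left(302 - 186\right) - 238\right) = 5 + \left(116 - 238\right) = 5 - 122 = -117$)
$1740 U = 1740 \left(-117\right) = -203580$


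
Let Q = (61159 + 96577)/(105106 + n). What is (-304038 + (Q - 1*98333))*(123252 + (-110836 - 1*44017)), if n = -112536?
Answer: 47239928289933/3715 ≈ 1.2716e+10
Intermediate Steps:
Q = -78868/3715 (Q = (61159 + 96577)/(105106 - 112536) = 157736/(-7430) = 157736*(-1/7430) = -78868/3715 ≈ -21.230)
(-304038 + (Q - 1*98333))*(123252 + (-110836 - 1*44017)) = (-304038 + (-78868/3715 - 1*98333))*(123252 + (-110836 - 1*44017)) = (-304038 + (-78868/3715 - 98333))*(123252 + (-110836 - 44017)) = (-304038 - 365385963/3715)*(123252 - 154853) = -1494887133/3715*(-31601) = 47239928289933/3715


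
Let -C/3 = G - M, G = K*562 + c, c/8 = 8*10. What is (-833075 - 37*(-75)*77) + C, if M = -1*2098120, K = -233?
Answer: -6522842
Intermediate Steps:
c = 640 (c = 8*(8*10) = 8*80 = 640)
M = -2098120
G = -130306 (G = -233*562 + 640 = -130946 + 640 = -130306)
C = -5903442 (C = -3*(-130306 - 1*(-2098120)) = -3*(-130306 + 2098120) = -3*1967814 = -5903442)
(-833075 - 37*(-75)*77) + C = (-833075 - 37*(-75)*77) - 5903442 = (-833075 - (-2775)*77) - 5903442 = (-833075 - 1*(-213675)) - 5903442 = (-833075 + 213675) - 5903442 = -619400 - 5903442 = -6522842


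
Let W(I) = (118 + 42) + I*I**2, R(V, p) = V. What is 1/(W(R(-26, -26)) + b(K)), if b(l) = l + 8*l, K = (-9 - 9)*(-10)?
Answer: -1/15796 ≈ -6.3307e-5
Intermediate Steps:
K = 180 (K = -18*(-10) = 180)
b(l) = 9*l
W(I) = 160 + I**3
1/(W(R(-26, -26)) + b(K)) = 1/((160 + (-26)**3) + 9*180) = 1/((160 - 17576) + 1620) = 1/(-17416 + 1620) = 1/(-15796) = -1/15796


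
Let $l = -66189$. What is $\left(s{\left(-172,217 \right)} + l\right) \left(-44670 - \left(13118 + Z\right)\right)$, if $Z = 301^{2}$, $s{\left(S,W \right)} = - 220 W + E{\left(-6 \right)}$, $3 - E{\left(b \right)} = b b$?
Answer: $16910707218$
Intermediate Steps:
$E{\left(b \right)} = 3 - b^{2}$ ($E{\left(b \right)} = 3 - b b = 3 - b^{2}$)
$s{\left(S,W \right)} = -33 - 220 W$ ($s{\left(S,W \right)} = - 220 W + \left(3 - \left(-6\right)^{2}\right) = - 220 W + \left(3 - 36\right) = - 220 W - 33 = -33 - 220 W$)
$Z = 90601$
$\left(s{\left(-172,217 \right)} + l\right) \left(-44670 - \left(13118 + Z\right)\right) = \left(\left(-33 - 47740\right) - 66189\right) \left(-44670 - 103719\right) = \left(-47773 - 66189\right) \left(-44670 - 103719\right) = \left(-113962\right) \left(-148389\right) = 16910707218$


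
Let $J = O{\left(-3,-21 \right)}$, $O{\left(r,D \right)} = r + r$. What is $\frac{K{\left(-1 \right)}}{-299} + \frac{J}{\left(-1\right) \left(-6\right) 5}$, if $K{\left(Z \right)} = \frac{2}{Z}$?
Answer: $- \frac{289}{1495} \approx -0.19331$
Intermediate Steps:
$O{\left(r,D \right)} = 2 r$
$J = -6$ ($J = 2 \left(-3\right) = -6$)
$\frac{K{\left(-1 \right)}}{-299} + \frac{J}{\left(-1\right) \left(-6\right) 5} = \frac{2 \frac{1}{-1}}{-299} - \frac{6}{\left(-1\right) \left(-6\right) 5} = 2 \left(-1\right) \left(- \frac{1}{299}\right) - \frac{6}{6 \cdot 5} = \left(-2\right) \left(- \frac{1}{299}\right) - \frac{6}{30} = \frac{2}{299} - \frac{1}{5} = - \frac{289}{1495}$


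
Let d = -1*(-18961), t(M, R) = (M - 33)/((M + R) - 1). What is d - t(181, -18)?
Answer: 1535767/81 ≈ 18960.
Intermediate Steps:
t(M, R) = (-33 + M)/(-1 + M + R)
d = 18961
d - t(181, -18) = 18961 - (-33 + 181)/(-1 + 181 - 18) = 18961 - 148/162 = 18961 - 1*74/81 = 18961 - 74/81 = 1535767/81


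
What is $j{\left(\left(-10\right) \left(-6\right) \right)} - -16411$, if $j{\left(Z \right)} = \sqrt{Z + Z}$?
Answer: $16411 + 2 \sqrt{30} \approx 16422.0$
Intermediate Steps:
$j{\left(Z \right)} = \sqrt{2} \sqrt{Z}$ ($j{\left(Z \right)} = \sqrt{2 Z} = \sqrt{2} \sqrt{Z}$)
$j{\left(\left(-10\right) \left(-6\right) \right)} - -16411 = \sqrt{2} \sqrt{\left(-10\right) \left(-6\right)} - -16411 = \sqrt{2} \sqrt{60} + 16411 = \sqrt{2} \cdot 2 \sqrt{15} + 16411 = 2 \sqrt{30} + 16411 = 16411 + 2 \sqrt{30}$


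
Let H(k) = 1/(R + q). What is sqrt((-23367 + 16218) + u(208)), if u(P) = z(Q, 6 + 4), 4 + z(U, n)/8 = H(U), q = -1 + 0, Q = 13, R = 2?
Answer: 3*I*sqrt(797) ≈ 84.694*I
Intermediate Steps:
q = -1
H(k) = 1 (H(k) = 1/(2 - 1) = 1/1 = 1)
z(U, n) = -24 (z(U, n) = -32 + 8*1 = -32 + 8 = -24)
u(P) = -24
sqrt((-23367 + 16218) + u(208)) = sqrt((-23367 + 16218) - 24) = sqrt(-7149 - 24) = sqrt(-7173) = 3*I*sqrt(797)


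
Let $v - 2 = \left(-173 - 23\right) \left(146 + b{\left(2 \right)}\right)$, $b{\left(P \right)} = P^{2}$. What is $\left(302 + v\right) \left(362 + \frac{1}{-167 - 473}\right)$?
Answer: $- \frac{842616523}{80} \approx -1.0533 \cdot 10^{7}$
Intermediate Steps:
$v = -29398$ ($v = 2 + \left(-173 - 23\right) \left(146 + 2^{2}\right) = 2 - 196 \left(146 + 4\right) = 2 - 29400 = -29398$)
$\left(302 + v\right) \left(362 + \frac{1}{-167 - 473}\right) = \left(302 - 29398\right) \left(362 + \frac{1}{-167 - 473}\right) = - 29096 \left(362 + \frac{1}{-640}\right) = - 29096 \left(362 - \frac{1}{640}\right) = \left(-29096\right) \frac{231679}{640} = - \frac{842616523}{80}$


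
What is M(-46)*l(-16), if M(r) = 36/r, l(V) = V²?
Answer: -4608/23 ≈ -200.35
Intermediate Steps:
M(-46)*l(-16) = (36/(-46))*(-16)² = (36*(-1/46))*256 = -18/23*256 = -4608/23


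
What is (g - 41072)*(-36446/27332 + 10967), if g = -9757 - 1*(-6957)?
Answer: -3287258742864/6833 ≈ -4.8109e+8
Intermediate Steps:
g = -2800 (g = -9757 + 6957 = -2800)
(g - 41072)*(-36446/27332 + 10967) = (-2800 - 41072)*(-36446/27332 + 10967) = -43872*(-36446*1/27332 + 10967) = -43872*(-18223/13666 + 10967) = -43872*149856799/13666 = -3287258742864/6833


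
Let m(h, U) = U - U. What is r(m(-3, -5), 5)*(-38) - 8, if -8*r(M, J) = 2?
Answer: 3/2 ≈ 1.5000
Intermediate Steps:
m(h, U) = 0
r(M, J) = -1/4 (r(M, J) = -1/8*2 = -1/4)
r(m(-3, -5), 5)*(-38) - 8 = -1/4*(-38) - 8 = 19/2 - 8 = 3/2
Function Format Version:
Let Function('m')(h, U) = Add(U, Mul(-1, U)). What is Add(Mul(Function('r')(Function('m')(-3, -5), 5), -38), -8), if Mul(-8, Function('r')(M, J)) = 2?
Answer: Rational(3, 2) ≈ 1.5000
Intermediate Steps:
Function('m')(h, U) = 0
Function('r')(M, J) = Rational(-1, 4) (Function('r')(M, J) = Mul(Rational(-1, 8), 2) = Rational(-1, 4))
Add(Mul(Function('r')(Function('m')(-3, -5), 5), -38), -8) = Add(Mul(Rational(-1, 4), -38), -8) = Add(Rational(19, 2), -8) = Rational(3, 2)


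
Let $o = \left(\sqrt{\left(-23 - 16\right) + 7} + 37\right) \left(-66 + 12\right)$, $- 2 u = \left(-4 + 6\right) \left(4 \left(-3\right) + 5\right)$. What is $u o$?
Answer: $-13986 - 1512 i \sqrt{2} \approx -13986.0 - 2138.3 i$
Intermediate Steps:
$u = 7$ ($u = - \frac{\left(-4 + 6\right) \left(4 \left(-3\right) + 5\right)}{2} = - \frac{2 \left(-12 + 5\right)}{2} = - \frac{2 \left(-7\right)}{2} = \left(- \frac{1}{2}\right) \left(-14\right) = 7$)
$o = -1998 - 216 i \sqrt{2}$ ($o = \left(\sqrt{-39 + 7} + 37\right) \left(-54\right) = \left(\sqrt{-32} + 37\right) \left(-54\right) = \left(4 i \sqrt{2} + 37\right) \left(-54\right) = \left(37 + 4 i \sqrt{2}\right) \left(-54\right) = -1998 - 216 i \sqrt{2} \approx -1998.0 - 305.47 i$)
$u o = 7 \left(-1998 - 216 i \sqrt{2}\right) = -13986 - 1512 i \sqrt{2}$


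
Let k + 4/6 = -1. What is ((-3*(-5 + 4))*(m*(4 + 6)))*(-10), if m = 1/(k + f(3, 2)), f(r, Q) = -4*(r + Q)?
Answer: 180/13 ≈ 13.846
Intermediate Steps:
k = -5/3 (k = -⅔ - 1 = -5/3 ≈ -1.6667)
f(r, Q) = -4*Q - 4*r (f(r, Q) = -4*(Q + r) = -4*Q - 4*r)
m = -3/65 (m = 1/(-5/3 + (-4*2 - 4*3)) = 1/(-5/3 + (-8 - 12)) = 1/(-5/3 - 20) = 1/(-65/3) = -3/65 ≈ -0.046154)
((-3*(-5 + 4))*(m*(4 + 6)))*(-10) = ((-3*(-5 + 4))*(-3*(4 + 6)/65))*(-10) = ((-3*(-1))*(-3/65*10))*(-10) = (3*(-6/13))*(-10) = -18/13*(-10) = 180/13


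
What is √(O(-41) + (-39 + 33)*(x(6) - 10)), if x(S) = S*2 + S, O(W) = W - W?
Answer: 4*I*√3 ≈ 6.9282*I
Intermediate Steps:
O(W) = 0
x(S) = 3*S (x(S) = 2*S + S = 3*S)
√(O(-41) + (-39 + 33)*(x(6) - 10)) = √(0 + (-39 + 33)*(3*6 - 10)) = √(0 - 6*(18 - 10)) = √(0 - 6*8) = √(0 - 48) = √(-48) = 4*I*√3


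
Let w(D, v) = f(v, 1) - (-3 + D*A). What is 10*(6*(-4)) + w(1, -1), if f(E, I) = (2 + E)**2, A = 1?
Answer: -237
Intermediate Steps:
w(D, v) = 3 + (2 + v)**2 - D (w(D, v) = (2 + v)**2 - (-3 + D*1) = (2 + v)**2 - (-3 + D) = (2 + v)**2 + (3 - D) = 3 + (2 + v)**2 - D)
10*(6*(-4)) + w(1, -1) = 10*(6*(-4)) + (3 + (2 - 1)**2 - 1*1) = 10*(-24) + (3 + 1**2 - 1) = -240 + (3 + 1 - 1) = -240 + 3 = -237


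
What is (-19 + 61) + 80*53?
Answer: 4282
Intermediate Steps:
(-19 + 61) + 80*53 = 42 + 4240 = 4282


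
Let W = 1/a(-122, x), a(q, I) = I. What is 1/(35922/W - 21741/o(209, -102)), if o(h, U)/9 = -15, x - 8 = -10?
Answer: -45/3225733 ≈ -1.3950e-5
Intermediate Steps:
x = -2 (x = 8 - 10 = -2)
o(h, U) = -135 (o(h, U) = 9*(-15) = -135)
W = -½ (W = 1/(-2) = -½ ≈ -0.50000)
1/(35922/W - 21741/o(209, -102)) = 1/(35922/(-½) - 21741/(-135)) = 1/(35922*(-2) - 21741*(-1/135)) = 1/(-71844 + 7247/45) = 1/(-3225733/45) = -45/3225733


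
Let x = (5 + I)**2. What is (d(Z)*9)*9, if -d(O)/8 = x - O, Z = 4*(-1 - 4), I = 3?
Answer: -54432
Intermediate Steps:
Z = -20 (Z = 4*(-5) = -20)
x = 64 (x = (5 + 3)**2 = 8**2 = 64)
d(O) = -512 + 8*O (d(O) = -8*(64 - O) = -512 + 8*O)
(d(Z)*9)*9 = ((-512 + 8*(-20))*9)*9 = ((-512 - 160)*9)*9 = -672*9*9 = -6048*9 = -54432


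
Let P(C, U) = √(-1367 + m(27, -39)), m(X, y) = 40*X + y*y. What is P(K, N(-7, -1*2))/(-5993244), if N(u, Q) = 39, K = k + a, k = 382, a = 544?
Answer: -√1234/5993244 ≈ -5.8613e-6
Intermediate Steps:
m(X, y) = y² + 40*X (m(X, y) = 40*X + y² = y² + 40*X)
K = 926 (K = 382 + 544 = 926)
P(C, U) = √1234 (P(C, U) = √(-1367 + ((-39)² + 40*27)) = √(-1367 + (1521 + 1080)) = √(-1367 + 2601) = √1234)
P(K, N(-7, -1*2))/(-5993244) = √1234/(-5993244) = √1234*(-1/5993244) = -√1234/5993244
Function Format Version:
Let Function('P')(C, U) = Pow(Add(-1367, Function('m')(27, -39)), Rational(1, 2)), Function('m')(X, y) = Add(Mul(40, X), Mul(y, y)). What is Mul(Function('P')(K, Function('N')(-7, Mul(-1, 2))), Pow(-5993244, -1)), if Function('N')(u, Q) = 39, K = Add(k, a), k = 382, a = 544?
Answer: Mul(Rational(-1, 5993244), Pow(1234, Rational(1, 2))) ≈ -5.8613e-6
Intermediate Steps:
Function('m')(X, y) = Add(Pow(y, 2), Mul(40, X)) (Function('m')(X, y) = Add(Mul(40, X), Pow(y, 2)) = Add(Pow(y, 2), Mul(40, X)))
K = 926 (K = Add(382, 544) = 926)
Function('P')(C, U) = Pow(1234, Rational(1, 2)) (Function('P')(C, U) = Pow(Add(-1367, Add(Pow(-39, 2), Mul(40, 27))), Rational(1, 2)) = Pow(Add(-1367, Add(1521, 1080)), Rational(1, 2)) = Pow(Add(-1367, 2601), Rational(1, 2)) = Pow(1234, Rational(1, 2)))
Mul(Function('P')(K, Function('N')(-7, Mul(-1, 2))), Pow(-5993244, -1)) = Mul(Pow(1234, Rational(1, 2)), Pow(-5993244, -1)) = Mul(Pow(1234, Rational(1, 2)), Rational(-1, 5993244)) = Mul(Rational(-1, 5993244), Pow(1234, Rational(1, 2)))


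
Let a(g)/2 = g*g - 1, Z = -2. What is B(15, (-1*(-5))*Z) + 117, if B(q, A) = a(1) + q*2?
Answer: 147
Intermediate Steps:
a(g) = -2 + 2*g**2 (a(g) = 2*(g*g - 1) = 2*(g**2 - 1) = 2*(-1 + g**2) = -2 + 2*g**2)
B(q, A) = 2*q (B(q, A) = (-2 + 2*1**2) + q*2 = (-2 + 2*1) + 2*q = (-2 + 2) + 2*q = 0 + 2*q = 2*q)
B(15, (-1*(-5))*Z) + 117 = 2*15 + 117 = 30 + 117 = 147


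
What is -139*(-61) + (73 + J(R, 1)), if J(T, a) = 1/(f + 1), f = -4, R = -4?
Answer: 25655/3 ≈ 8551.7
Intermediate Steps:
J(T, a) = -⅓ (J(T, a) = 1/(-4 + 1) = 1/(-3) = -⅓)
-139*(-61) + (73 + J(R, 1)) = -139*(-61) + (73 - ⅓) = 8479 + 218/3 = 25655/3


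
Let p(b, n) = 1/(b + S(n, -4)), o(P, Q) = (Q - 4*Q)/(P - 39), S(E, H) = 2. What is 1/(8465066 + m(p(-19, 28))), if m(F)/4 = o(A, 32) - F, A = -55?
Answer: 799/6763591186 ≈ 1.1813e-7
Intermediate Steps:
o(P, Q) = -3*Q/(-39 + P) (o(P, Q) = (-3*Q)/(-39 + P) = -3*Q/(-39 + P))
p(b, n) = 1/(2 + b) (p(b, n) = 1/(b + 2) = 1/(2 + b))
m(F) = 192/47 - 4*F (m(F) = 4*(-3*32/(-39 - 55) - F) = 4*(-3*32/(-94) - F) = 4*(-3*32*(-1/94) - F) = 4*(48/47 - F) = 192/47 - 4*F)
1/(8465066 + m(p(-19, 28))) = 1/(8465066 + (192/47 - 4/(2 - 19))) = 1/(8465066 + (192/47 - 4/(-17))) = 1/(8465066 + (192/47 - 4*(-1/17))) = 1/(8465066 + (192/47 + 4/17)) = 1/(8465066 + 3452/799) = 1/(6763591186/799) = 799/6763591186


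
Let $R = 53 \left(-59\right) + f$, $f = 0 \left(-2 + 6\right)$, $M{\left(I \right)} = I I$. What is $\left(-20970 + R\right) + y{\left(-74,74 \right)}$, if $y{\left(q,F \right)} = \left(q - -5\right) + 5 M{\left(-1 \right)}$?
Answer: $-24161$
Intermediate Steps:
$M{\left(I \right)} = I^{2}$
$f = 0$ ($f = 0 \cdot 4 = 0$)
$y{\left(q,F \right)} = 10 + q$ ($y{\left(q,F \right)} = \left(q - -5\right) + 5 \left(-1\right)^{2} = \left(q + 5\right) + 5 \cdot 1 = \left(5 + q\right) + 5 = 10 + q$)
$R = -3127$ ($R = 53 \left(-59\right) + 0 = -3127 + 0 = -3127$)
$\left(-20970 + R\right) + y{\left(-74,74 \right)} = \left(-20970 - 3127\right) + \left(10 - 74\right) = -24097 - 64 = -24161$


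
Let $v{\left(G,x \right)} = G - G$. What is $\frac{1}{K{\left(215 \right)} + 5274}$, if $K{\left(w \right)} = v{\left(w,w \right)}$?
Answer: $\frac{1}{5274} \approx 0.00018961$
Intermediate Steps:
$v{\left(G,x \right)} = 0$
$K{\left(w \right)} = 0$
$\frac{1}{K{\left(215 \right)} + 5274} = \frac{1}{0 + 5274} = \frac{1}{5274}$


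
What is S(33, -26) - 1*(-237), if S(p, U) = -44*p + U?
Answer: -1241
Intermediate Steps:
S(p, U) = U - 44*p
S(33, -26) - 1*(-237) = (-26 - 44*33) - 1*(-237) = (-26 - 1452) + 237 = -1478 + 237 = -1241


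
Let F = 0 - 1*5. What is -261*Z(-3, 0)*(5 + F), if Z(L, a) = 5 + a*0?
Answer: 0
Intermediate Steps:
F = -5 (F = 0 - 5 = -5)
Z(L, a) = 5 (Z(L, a) = 5 + 0 = 5)
-261*Z(-3, 0)*(5 + F) = -1305*(5 - 5) = -1305*0 = -261*0 = 0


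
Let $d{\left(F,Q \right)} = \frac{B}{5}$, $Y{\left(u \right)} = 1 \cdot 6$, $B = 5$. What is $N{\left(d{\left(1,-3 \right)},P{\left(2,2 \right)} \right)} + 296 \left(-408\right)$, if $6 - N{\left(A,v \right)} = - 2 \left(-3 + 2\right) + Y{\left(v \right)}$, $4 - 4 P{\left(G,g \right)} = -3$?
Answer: $-120770$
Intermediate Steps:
$P{\left(G,g \right)} = \frac{7}{4}$ ($P{\left(G,g \right)} = 1 - - \frac{3}{4} = 1 + \frac{3}{4} = \frac{7}{4}$)
$Y{\left(u \right)} = 6$
$d{\left(F,Q \right)} = 1$ ($d{\left(F,Q \right)} = \frac{1}{5} \cdot 5 = 1$)
$N{\left(A,v \right)} = -2$ ($N{\left(A,v \right)} = 6 - \left(- 2 \left(-3 + 2\right) + 6\right) = 6 - \left(\left(-2\right) \left(-1\right) + 6\right) = 6 - \left(2 + 6\right) = 6 - 8 = -2$)
$N{\left(d{\left(1,-3 \right)},P{\left(2,2 \right)} \right)} + 296 \left(-408\right) = -2 + 296 \left(-408\right) = -2 - 120768 = -120770$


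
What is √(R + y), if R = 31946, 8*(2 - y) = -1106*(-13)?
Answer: √120603/2 ≈ 173.64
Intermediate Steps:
y = -7181/4 (y = 2 - (-553)*(-13)/4 = 2 - ⅛*14378 = 2 - 7189/4 = -7181/4 ≈ -1795.3)
√(R + y) = √(31946 - 7181/4) = √(120603/4) = √120603/2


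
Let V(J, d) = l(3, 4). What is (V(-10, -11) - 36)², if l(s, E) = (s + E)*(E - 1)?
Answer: 225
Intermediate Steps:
l(s, E) = (-1 + E)*(E + s) (l(s, E) = (E + s)*(-1 + E) = (-1 + E)*(E + s))
V(J, d) = 21 (V(J, d) = 4² - 1*4 - 1*3 + 4*3 = 16 - 4 - 3 + 12 = 21)
(V(-10, -11) - 36)² = (21 - 36)² = (-15)² = 225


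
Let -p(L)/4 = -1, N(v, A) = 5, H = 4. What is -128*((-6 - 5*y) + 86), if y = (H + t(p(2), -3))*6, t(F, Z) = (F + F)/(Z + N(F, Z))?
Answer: 20480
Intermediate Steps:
p(L) = 4 (p(L) = -4*(-1) = 4)
t(F, Z) = 2*F/(5 + Z) (t(F, Z) = (F + F)/(Z + 5) = (2*F)/(5 + Z) = 2*F/(5 + Z))
y = 48 (y = (4 + 2*4/(5 - 3))*6 = (4 + 2*4/2)*6 = (4 + 2*4*(1/2))*6 = (4 + 4)*6 = 8*6 = 48)
-128*((-6 - 5*y) + 86) = -128*((-6 - 5*48) + 86) = -128*((-6 - 240) + 86) = -128*(-246 + 86) = -128*(-160) = 20480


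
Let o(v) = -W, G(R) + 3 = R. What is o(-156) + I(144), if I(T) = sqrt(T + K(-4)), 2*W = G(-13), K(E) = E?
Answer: 8 + 2*sqrt(35) ≈ 19.832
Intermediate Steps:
G(R) = -3 + R
W = -8 (W = (-3 - 13)/2 = (1/2)*(-16) = -8)
o(v) = 8 (o(v) = -1*(-8) = 8)
I(T) = sqrt(-4 + T) (I(T) = sqrt(T - 4) = sqrt(-4 + T))
o(-156) + I(144) = 8 + sqrt(-4 + 144) = 8 + sqrt(140) = 8 + 2*sqrt(35)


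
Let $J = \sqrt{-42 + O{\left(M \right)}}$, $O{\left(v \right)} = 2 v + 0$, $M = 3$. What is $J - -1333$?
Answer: $1333 + 6 i \approx 1333.0 + 6.0 i$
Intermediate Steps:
$O{\left(v \right)} = 2 v$
$J = 6 i$ ($J = \sqrt{-42 + 2 \cdot 3} = \sqrt{-42 + 6} = \sqrt{-36} = 6 i \approx 6.0 i$)
$J - -1333 = 6 i - -1333 = 6 i + 1333 = 1333 + 6 i$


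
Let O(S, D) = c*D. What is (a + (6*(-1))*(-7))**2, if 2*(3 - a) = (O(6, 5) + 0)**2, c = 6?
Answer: 164025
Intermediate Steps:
O(S, D) = 6*D
a = -447 (a = 3 - (6*5 + 0)**2/2 = 3 - (30 + 0)**2/2 = 3 - 1/2*30**2 = 3 - 1/2*900 = 3 - 450 = -447)
(a + (6*(-1))*(-7))**2 = (-447 + (6*(-1))*(-7))**2 = (-447 - 6*(-7))**2 = (-447 + 42)**2 = (-405)**2 = 164025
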